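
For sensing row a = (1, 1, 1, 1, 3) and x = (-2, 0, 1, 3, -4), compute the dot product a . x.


Non-zero terms: ['1*-2', '1*1', '1*3', '3*-4']
Products: [-2, 1, 3, -12]
y = sum = -10.

-10


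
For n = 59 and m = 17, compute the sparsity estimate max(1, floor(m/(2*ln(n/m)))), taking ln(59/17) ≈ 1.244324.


n/m = 59/17.
ln(n/m) ≈ 1.244324.
2*ln(n/m) ≈ 2.488648.
m/(2*ln(n/m)) ≈ 17/2.488648 ≈ 6.831.
floor = 6.
k_max = max(1, 6) = 6.

6


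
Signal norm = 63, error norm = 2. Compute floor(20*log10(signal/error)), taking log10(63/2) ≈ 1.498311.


||x||/||e|| = 63/2.
log10(63/2) ≈ 1.498311.
20*log10(||x||/||e||) ≈ 20*1.498311 = 29.96622.
floor(29.96622) = 29.

29


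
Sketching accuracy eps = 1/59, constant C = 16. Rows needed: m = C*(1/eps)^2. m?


1/eps = 59.
(1/eps)^2 = 3481.
m = 16*3481 = 55696.

55696


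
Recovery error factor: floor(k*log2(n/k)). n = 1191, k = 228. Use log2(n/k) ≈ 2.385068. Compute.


log2(n/k) = log2(1191/228) ≈ 2.385068.
k*log2(n/k) ≈ 228*2.385068 = 543.795504.
floor(543.795504) = 543.

543


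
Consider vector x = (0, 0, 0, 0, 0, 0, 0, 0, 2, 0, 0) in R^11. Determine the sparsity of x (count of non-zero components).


Non-zero positions: [8].
Sparsity = 1.

1


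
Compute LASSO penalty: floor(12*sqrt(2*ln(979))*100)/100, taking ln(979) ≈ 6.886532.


ln(979) ≈ 6.886532.
2*ln(n) ≈ 13.773064.
sqrt(2*ln(n)) ≈ sqrt(13.773064) ≈ 3.711208.
lambda ≈ 12*3.711208 = 44.534496.
floor(lambda*100)/100 = 44.53.

44.53


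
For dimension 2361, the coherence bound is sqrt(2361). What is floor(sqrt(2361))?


48^2 = 2304 <= 2361 < 2401 = 49^2, so 48 <= sqrt(2361) < 49.
floor(sqrt(2361)) = 48.

48


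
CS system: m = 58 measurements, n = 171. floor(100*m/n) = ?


100*m/n = 100*58/171 ≈ 33.9181.
floor = 33.

33


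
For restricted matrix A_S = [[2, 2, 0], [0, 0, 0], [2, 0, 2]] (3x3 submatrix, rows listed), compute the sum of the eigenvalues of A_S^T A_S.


Sum of eigenvalues of A_S^T A_S = trace(A_S^T A_S) = sum of squared column norms of A_S.
A_S^T A_S diagonal: [8, 4, 4].
trace = 8 + 4 + 4 = 16.

16


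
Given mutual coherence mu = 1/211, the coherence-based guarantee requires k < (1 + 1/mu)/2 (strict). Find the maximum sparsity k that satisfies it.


1/mu = 211.
1 + 1/mu = 212.
(1 + 1/mu)/2 = 106 is an integer and the inequality is strict, so k_max = 106 - 1 = 105.

105


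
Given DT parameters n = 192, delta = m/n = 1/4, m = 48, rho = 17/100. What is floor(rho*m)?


m = 1/4*192 = 48.
rho = 17/100.
rho*m = 17/100*48 = 8.16.
k = floor(8.16) = 8.

8


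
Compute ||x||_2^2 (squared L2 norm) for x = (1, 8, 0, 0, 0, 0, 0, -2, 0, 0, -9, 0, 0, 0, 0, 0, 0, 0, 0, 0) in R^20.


Non-zero entries: [(0, 1), (1, 8), (7, -2), (10, -9)]
Squares: [1, 64, 4, 81]
||x||_2^2 = sum = 150.

150


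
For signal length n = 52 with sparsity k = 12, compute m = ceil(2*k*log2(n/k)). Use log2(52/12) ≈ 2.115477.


log2(n/k) = log2(52/12) ≈ 2.115477.
2*k*log2(n/k) ≈ 2*12*2.115477 = 50.771448.
m = ceil(50.771448) = 51.

51


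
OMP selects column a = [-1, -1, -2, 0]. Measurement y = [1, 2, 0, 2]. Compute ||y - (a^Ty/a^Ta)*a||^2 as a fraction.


a^T a = 6.
a^T y = -3.
coeff = -3/6 = -1/2.
||r||^2 = 15/2.

15/2


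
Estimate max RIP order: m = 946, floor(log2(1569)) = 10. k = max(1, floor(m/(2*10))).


floor(log2(1569)) = 10.
2*10 = 20.
m/(2*floor(log2(n))) = 946/20 ≈ 47.3.
floor = 47.
k = max(1, 47) = 47.

47


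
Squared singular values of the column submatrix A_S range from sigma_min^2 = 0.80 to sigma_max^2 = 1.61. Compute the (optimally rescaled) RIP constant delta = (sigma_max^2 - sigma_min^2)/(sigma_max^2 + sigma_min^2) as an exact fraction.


lambda_max - lambda_min = 1.61 - 0.80 = 0.81.
lambda_max + lambda_min = 1.61 + 0.80 = 2.41.
delta = 0.81/2.41 = 81/241.

81/241


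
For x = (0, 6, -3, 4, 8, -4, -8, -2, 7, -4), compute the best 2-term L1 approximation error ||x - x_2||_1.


Sorted |x_i| descending: [8, 8, 7, 6, 4, 4, 4, 3, 2, 0]
Keep top 2: [8, 8]
Tail entries: [7, 6, 4, 4, 4, 3, 2, 0]
L1 error = sum of tail = 30.

30


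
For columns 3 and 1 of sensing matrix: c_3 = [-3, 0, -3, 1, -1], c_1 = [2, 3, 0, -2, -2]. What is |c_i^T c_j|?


Inner product: -3*2 + 0*3 + -3*0 + 1*-2 + -1*-2
Products: [-6, 0, 0, -2, 2]
Sum = -6.
|dot| = 6.

6


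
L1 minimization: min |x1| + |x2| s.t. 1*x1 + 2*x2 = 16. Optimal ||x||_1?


Axis intercepts:
  x1 = 16, x2 = 0: L1 = 16
  x1 = 0, x2 = 8: L1 = 8
x* = (0, 8)
||x*||_1 = 8.

8


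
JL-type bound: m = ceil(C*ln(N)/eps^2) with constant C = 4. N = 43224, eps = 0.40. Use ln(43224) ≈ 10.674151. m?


ln(43224) ≈ 10.674151.
eps^2 = 0.40^2 = 0.16.
C*ln(N)/eps^2 ≈ 4*10.674151/0.16 ≈ 266.8538.
m = ceil(266.8538) = 267.

267


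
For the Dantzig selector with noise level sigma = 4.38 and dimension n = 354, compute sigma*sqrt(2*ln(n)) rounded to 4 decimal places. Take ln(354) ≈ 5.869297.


ln(354) ≈ 5.869297.
2*ln(n) ≈ 11.738594.
sqrt(2*ln(n)) ≈ sqrt(11.738594) ≈ 3.426163.
threshold ≈ 4.38*3.426163 = 15.00659394 ≈ 15.0066.

15.0066


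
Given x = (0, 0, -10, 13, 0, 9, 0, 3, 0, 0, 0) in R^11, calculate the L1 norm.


Non-zero entries: [(2, -10), (3, 13), (5, 9), (7, 3)]
Absolute values: [10, 13, 9, 3]
||x||_1 = sum = 35.

35


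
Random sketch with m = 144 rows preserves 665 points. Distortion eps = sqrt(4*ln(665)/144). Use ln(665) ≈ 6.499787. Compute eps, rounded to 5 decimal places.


ln(665) ≈ 6.499787.
4*ln(N)/m ≈ 4*6.499787/144 ≈ 0.18054964.
eps = sqrt(0.18054964) ≈ 0.4249113 ≈ 0.42491.

0.42491


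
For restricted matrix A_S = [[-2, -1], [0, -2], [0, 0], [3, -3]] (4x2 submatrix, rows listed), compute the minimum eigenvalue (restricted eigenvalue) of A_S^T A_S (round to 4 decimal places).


A_S^T A_S = [[13, -7], [-7, 14]].
trace = 27.
det = 133.
disc = trace^2 - 4*det = 729 - 4*133 = 197.
sqrt(197) ≈ 14.035669.
lam_min = (27 - sqrt(197))/2 ≈ (27 - 14.035669)/2 = 6.4821655 ≈ 6.4822.

6.4822


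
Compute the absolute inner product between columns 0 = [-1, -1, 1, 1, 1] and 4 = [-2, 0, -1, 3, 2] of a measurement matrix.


Inner product: -1*-2 + -1*0 + 1*-1 + 1*3 + 1*2
Products: [2, 0, -1, 3, 2]
Sum = 6.
|dot| = 6.

6


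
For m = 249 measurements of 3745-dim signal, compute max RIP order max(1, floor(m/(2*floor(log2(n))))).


floor(log2(3745)) = 11.
2*11 = 22.
m/(2*floor(log2(n))) = 249/22 ≈ 11.3182.
floor = 11.
k = max(1, 11) = 11.

11


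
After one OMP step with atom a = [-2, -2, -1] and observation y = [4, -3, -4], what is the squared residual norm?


a^T a = 9.
a^T y = 2.
coeff = 2/9 = 2/9.
||r||^2 = 365/9.

365/9


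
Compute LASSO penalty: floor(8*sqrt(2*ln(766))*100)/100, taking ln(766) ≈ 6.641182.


ln(766) ≈ 6.641182.
2*ln(n) ≈ 13.282364.
sqrt(2*ln(n)) ≈ sqrt(13.282364) ≈ 3.644498.
lambda ≈ 8*3.644498 = 29.155984.
floor(lambda*100)/100 = 29.15.

29.15


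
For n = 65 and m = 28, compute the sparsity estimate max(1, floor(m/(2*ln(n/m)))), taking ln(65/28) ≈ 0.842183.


n/m = 65/28.
ln(n/m) ≈ 0.842183.
2*ln(n/m) ≈ 1.684366.
m/(2*ln(n/m)) ≈ 28/1.684366 ≈ 16.6235.
floor = 16.
k_max = max(1, 16) = 16.

16


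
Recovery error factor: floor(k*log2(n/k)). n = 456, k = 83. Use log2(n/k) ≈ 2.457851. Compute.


log2(n/k) = log2(456/83) ≈ 2.457851.
k*log2(n/k) ≈ 83*2.457851 = 204.001633.
floor(204.001633) = 204.

204


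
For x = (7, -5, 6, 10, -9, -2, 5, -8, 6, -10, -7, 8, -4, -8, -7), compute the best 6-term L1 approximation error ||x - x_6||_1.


Sorted |x_i| descending: [10, 10, 9, 8, 8, 8, 7, 7, 7, 6, 6, 5, 5, 4, 2]
Keep top 6: [10, 10, 9, 8, 8, 8]
Tail entries: [7, 7, 7, 6, 6, 5, 5, 4, 2]
L1 error = sum of tail = 49.

49


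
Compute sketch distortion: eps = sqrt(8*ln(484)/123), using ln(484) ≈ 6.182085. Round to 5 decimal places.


ln(484) ≈ 6.182085.
8*ln(N)/m ≈ 8*6.182085/123 ≈ 0.40208683.
eps = sqrt(0.40208683) ≈ 0.6341032 ≈ 0.63410.

0.63410


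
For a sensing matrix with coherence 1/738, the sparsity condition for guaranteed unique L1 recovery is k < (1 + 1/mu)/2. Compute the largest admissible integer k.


1/mu = 738.
1 + 1/mu = 739.
(1 + 1/mu)/2 = 369.5 is not an integer, so k_max = floor(369.5) = 369.

369


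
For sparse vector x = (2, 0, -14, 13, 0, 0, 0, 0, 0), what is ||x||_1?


Non-zero entries: [(0, 2), (2, -14), (3, 13)]
Absolute values: [2, 14, 13]
||x||_1 = sum = 29.

29


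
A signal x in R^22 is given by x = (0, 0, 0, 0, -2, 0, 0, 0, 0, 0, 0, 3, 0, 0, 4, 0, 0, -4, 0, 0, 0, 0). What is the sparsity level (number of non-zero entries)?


Non-zero positions: [4, 11, 14, 17].
Sparsity = 4.

4


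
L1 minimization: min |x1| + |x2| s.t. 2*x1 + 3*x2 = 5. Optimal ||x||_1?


Axis intercepts:
  x1 = 5/2, x2 = 0: L1 = 5/2
  x1 = 0, x2 = 5/3: L1 = 5/3
x* = (0, 5/3)
||x*||_1 = 5/3.

5/3


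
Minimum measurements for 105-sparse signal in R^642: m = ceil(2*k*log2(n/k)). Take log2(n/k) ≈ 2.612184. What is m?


log2(n/k) = log2(642/105) ≈ 2.612184.
2*k*log2(n/k) ≈ 2*105*2.612184 = 548.55864.
m = ceil(548.55864) = 549.

549


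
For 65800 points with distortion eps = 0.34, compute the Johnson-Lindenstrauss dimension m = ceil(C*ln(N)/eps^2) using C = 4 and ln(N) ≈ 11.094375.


ln(65800) ≈ 11.094375.
eps^2 = 0.34^2 = 0.1156.
C*ln(N)/eps^2 ≈ 4*11.094375/0.1156 ≈ 383.8884.
m = ceil(383.8884) = 384.

384


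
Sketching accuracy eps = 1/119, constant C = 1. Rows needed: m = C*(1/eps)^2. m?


1/eps = 119.
(1/eps)^2 = 14161.
m = 1*14161 = 14161.

14161


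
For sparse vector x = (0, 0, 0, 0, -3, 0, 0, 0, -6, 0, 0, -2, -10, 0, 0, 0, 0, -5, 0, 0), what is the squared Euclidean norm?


Non-zero entries: [(4, -3), (8, -6), (11, -2), (12, -10), (17, -5)]
Squares: [9, 36, 4, 100, 25]
||x||_2^2 = sum = 174.

174


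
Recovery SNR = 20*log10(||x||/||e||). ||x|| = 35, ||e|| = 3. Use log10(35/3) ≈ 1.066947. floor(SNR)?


||x||/||e|| = 35/3.
log10(35/3) ≈ 1.066947.
20*log10(||x||/||e||) ≈ 20*1.066947 = 21.33894.
floor(21.33894) = 21.

21


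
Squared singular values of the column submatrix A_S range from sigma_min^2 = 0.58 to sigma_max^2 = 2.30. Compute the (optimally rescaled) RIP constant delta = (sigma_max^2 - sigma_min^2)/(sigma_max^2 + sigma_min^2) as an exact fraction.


lambda_max - lambda_min = 2.30 - 0.58 = 1.72.
lambda_max + lambda_min = 2.30 + 0.58 = 2.88.
delta = 1.72/2.88 = 172/288 = 43/72.

43/72


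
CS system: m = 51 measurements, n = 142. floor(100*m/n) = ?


100*m/n = 100*51/142 ≈ 35.9155.
floor = 35.

35


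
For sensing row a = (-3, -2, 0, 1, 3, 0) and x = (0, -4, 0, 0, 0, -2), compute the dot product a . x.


Non-zero terms: ['-2*-4', '0*-2']
Products: [8, 0]
y = sum = 8.

8


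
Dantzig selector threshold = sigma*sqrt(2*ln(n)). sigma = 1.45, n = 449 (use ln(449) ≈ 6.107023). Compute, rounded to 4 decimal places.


ln(449) ≈ 6.107023.
2*ln(n) ≈ 12.214046.
sqrt(2*ln(n)) ≈ sqrt(12.214046) ≈ 3.49486.
threshold ≈ 1.45*3.49486 = 5.067547 ≈ 5.0675.

5.0675


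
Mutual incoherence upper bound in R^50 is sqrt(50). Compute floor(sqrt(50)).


7^2 = 49 <= 50 < 64 = 8^2, so 7 <= sqrt(50) < 8.
floor(sqrt(50)) = 7.

7


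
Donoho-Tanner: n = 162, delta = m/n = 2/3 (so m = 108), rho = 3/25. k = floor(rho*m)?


m = 2/3*162 = 108.
rho = 3/25.
rho*m = 3/25*108 = 12.96.
k = floor(12.96) = 12.

12


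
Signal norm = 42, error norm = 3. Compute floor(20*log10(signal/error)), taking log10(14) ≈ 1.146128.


||x||/||e|| = 42/3 = 14.
log10(14) ≈ 1.146128.
20*log10(||x||/||e||) ≈ 20*1.146128 = 22.92256.
floor(22.92256) = 22.

22


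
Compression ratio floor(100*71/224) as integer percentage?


100*m/n = 100*71/224 ≈ 31.6964.
floor = 31.

31


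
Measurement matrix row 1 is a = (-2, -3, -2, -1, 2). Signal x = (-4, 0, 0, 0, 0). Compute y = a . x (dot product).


Non-zero terms: ['-2*-4']
Products: [8]
y = sum = 8.

8


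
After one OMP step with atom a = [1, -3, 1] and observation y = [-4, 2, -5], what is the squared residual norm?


a^T a = 11.
a^T y = -15.
coeff = -15/11 = -15/11.
||r||^2 = 270/11.

270/11


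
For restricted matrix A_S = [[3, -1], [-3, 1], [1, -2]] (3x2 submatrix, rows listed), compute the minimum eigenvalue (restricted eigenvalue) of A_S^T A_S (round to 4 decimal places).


A_S^T A_S = [[19, -8], [-8, 6]].
trace = 25.
det = 50.
disc = trace^2 - 4*det = 625 - 4*50 = 425.
sqrt(425) ≈ 20.615528.
lam_min = (25 - sqrt(425))/2 ≈ (25 - 20.615528)/2 = 2.192236 ≈ 2.1922.

2.1922


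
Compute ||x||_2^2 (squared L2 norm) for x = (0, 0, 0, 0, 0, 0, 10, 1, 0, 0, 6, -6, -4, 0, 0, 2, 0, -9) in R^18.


Non-zero entries: [(6, 10), (7, 1), (10, 6), (11, -6), (12, -4), (15, 2), (17, -9)]
Squares: [100, 1, 36, 36, 16, 4, 81]
||x||_2^2 = sum = 274.

274


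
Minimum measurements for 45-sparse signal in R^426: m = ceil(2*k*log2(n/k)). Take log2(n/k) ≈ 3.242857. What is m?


log2(n/k) = log2(426/45) ≈ 3.242857.
2*k*log2(n/k) ≈ 2*45*3.242857 = 291.85713.
m = ceil(291.85713) = 292.

292


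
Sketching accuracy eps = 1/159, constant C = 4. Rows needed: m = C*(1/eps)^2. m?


1/eps = 159.
(1/eps)^2 = 25281.
m = 4*25281 = 101124.

101124


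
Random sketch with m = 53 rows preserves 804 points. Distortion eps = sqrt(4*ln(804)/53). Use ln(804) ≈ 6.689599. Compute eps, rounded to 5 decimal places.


ln(804) ≈ 6.689599.
4*ln(N)/m ≈ 4*6.689599/53 ≈ 0.5048754.
eps = sqrt(0.5048754) ≈ 0.7105458 ≈ 0.71055.

0.71055


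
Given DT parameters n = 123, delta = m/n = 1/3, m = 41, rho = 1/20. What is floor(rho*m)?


m = 1/3*123 = 41.
rho = 1/20.
rho*m = 1/20*41 = 2.05.
k = floor(2.05) = 2.

2


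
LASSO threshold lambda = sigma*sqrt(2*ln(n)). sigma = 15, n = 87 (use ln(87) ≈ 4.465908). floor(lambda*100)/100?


ln(87) ≈ 4.465908.
2*ln(n) ≈ 8.931816.
sqrt(2*ln(n)) ≈ sqrt(8.931816) ≈ 2.988614.
lambda ≈ 15*2.988614 = 44.82921.
floor(lambda*100)/100 = 44.82.

44.82


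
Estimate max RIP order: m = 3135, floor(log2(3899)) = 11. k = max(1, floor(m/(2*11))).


floor(log2(3899)) = 11.
2*11 = 22.
m/(2*floor(log2(n))) = 3135/22 ≈ 142.5.
floor = 142.
k = max(1, 142) = 142.

142


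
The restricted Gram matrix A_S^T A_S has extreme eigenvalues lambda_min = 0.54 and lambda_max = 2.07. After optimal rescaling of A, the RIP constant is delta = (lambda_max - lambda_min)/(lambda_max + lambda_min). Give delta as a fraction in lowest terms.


lambda_max - lambda_min = 2.07 - 0.54 = 1.53.
lambda_max + lambda_min = 2.07 + 0.54 = 2.61.
delta = 1.53/2.61 = 153/261 = 17/29.

17/29


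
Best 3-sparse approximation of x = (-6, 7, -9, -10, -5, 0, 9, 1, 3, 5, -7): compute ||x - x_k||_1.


Sorted |x_i| descending: [10, 9, 9, 7, 7, 6, 5, 5, 3, 1, 0]
Keep top 3: [10, 9, 9]
Tail entries: [7, 7, 6, 5, 5, 3, 1, 0]
L1 error = sum of tail = 34.

34


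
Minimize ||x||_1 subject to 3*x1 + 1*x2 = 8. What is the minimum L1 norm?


Axis intercepts:
  x1 = 8/3, x2 = 0: L1 = 8/3
  x1 = 0, x2 = 8: L1 = 8
x* = (8/3, 0)
||x*||_1 = 8/3.

8/3


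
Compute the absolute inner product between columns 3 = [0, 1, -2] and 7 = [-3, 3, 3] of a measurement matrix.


Inner product: 0*-3 + 1*3 + -2*3
Products: [0, 3, -6]
Sum = -3.
|dot| = 3.

3


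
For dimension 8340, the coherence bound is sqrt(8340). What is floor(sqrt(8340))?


91^2 = 8281 <= 8340 < 8464 = 92^2, so 91 <= sqrt(8340) < 92.
floor(sqrt(8340)) = 91.

91


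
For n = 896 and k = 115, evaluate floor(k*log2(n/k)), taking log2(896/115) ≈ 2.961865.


log2(n/k) = log2(896/115) ≈ 2.961865.
k*log2(n/k) ≈ 115*2.961865 = 340.614475.
floor(340.614475) = 340.

340


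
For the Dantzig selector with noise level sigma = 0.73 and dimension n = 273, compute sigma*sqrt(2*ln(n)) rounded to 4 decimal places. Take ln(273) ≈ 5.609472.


ln(273) ≈ 5.609472.
2*ln(n) ≈ 11.218944.
sqrt(2*ln(n)) ≈ sqrt(11.218944) ≈ 3.349469.
threshold ≈ 0.73*3.349469 = 2.44511237 ≈ 2.4451.

2.4451


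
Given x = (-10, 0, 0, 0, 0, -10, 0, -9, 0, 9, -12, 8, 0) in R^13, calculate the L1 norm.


Non-zero entries: [(0, -10), (5, -10), (7, -9), (9, 9), (10, -12), (11, 8)]
Absolute values: [10, 10, 9, 9, 12, 8]
||x||_1 = sum = 58.

58


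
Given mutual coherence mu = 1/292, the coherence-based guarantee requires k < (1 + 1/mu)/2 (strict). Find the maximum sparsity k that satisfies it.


1/mu = 292.
1 + 1/mu = 293.
(1 + 1/mu)/2 = 146.5 is not an integer, so k_max = floor(146.5) = 146.

146


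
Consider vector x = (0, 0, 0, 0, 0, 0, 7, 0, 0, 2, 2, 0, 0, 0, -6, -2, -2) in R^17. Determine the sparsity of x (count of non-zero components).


Non-zero positions: [6, 9, 10, 14, 15, 16].
Sparsity = 6.

6


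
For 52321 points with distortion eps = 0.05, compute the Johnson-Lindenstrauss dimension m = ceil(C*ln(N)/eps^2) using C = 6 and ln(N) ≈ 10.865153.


ln(52321) ≈ 10.865153.
eps^2 = 0.05^2 = 0.0025.
C*ln(N)/eps^2 ≈ 6*10.865153/0.0025 ≈ 26076.3672.
m = ceil(26076.3672) = 26077.

26077


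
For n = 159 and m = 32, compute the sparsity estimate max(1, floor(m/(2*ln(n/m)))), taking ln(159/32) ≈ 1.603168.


n/m = 159/32.
ln(n/m) ≈ 1.603168.
2*ln(n/m) ≈ 3.206336.
m/(2*ln(n/m)) ≈ 32/3.206336 ≈ 9.9802.
floor = 9.
k_max = max(1, 9) = 9.

9


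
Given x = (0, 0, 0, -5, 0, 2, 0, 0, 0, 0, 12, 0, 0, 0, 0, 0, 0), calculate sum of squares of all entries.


Non-zero entries: [(3, -5), (5, 2), (10, 12)]
Squares: [25, 4, 144]
||x||_2^2 = sum = 173.

173


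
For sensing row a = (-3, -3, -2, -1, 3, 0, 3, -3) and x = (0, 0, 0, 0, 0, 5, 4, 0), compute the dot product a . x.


Non-zero terms: ['0*5', '3*4']
Products: [0, 12]
y = sum = 12.

12


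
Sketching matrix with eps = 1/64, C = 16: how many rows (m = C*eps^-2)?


1/eps = 64.
(1/eps)^2 = 4096.
m = 16*4096 = 65536.

65536


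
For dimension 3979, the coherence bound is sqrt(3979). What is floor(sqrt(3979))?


63^2 = 3969 <= 3979 < 4096 = 64^2, so 63 <= sqrt(3979) < 64.
floor(sqrt(3979)) = 63.

63


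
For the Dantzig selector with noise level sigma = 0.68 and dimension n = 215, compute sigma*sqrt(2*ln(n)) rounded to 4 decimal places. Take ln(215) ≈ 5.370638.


ln(215) ≈ 5.370638.
2*ln(n) ≈ 10.741276.
sqrt(2*ln(n)) ≈ sqrt(10.741276) ≈ 3.277389.
threshold ≈ 0.68*3.277389 = 2.22862452 ≈ 2.2286.

2.2286


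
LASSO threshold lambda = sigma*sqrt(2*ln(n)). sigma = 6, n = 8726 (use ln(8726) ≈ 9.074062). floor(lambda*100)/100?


ln(8726) ≈ 9.074062.
2*ln(n) ≈ 18.148124.
sqrt(2*ln(n)) ≈ sqrt(18.148124) ≈ 4.260062.
lambda ≈ 6*4.260062 = 25.560372.
floor(lambda*100)/100 = 25.56.

25.56


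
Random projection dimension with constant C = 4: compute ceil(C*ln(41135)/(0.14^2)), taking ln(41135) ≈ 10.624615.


ln(41135) ≈ 10.624615.
eps^2 = 0.14^2 = 0.0196.
C*ln(N)/eps^2 ≈ 4*10.624615/0.0196 ≈ 2168.2888.
m = ceil(2168.2888) = 2169.

2169


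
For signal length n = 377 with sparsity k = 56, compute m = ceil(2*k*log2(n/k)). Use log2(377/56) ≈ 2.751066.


log2(n/k) = log2(377/56) ≈ 2.751066.
2*k*log2(n/k) ≈ 2*56*2.751066 = 308.119392.
m = ceil(308.119392) = 309.

309


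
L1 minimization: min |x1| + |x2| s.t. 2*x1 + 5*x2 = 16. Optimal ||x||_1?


Axis intercepts:
  x1 = 8, x2 = 0: L1 = 8
  x1 = 0, x2 = 16/5: L1 = 16/5
x* = (0, 16/5)
||x*||_1 = 16/5.

16/5


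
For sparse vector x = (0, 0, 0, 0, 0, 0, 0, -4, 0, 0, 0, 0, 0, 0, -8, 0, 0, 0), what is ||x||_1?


Non-zero entries: [(7, -4), (14, -8)]
Absolute values: [4, 8]
||x||_1 = sum = 12.

12


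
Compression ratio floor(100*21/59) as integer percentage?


100*m/n = 100*21/59 ≈ 35.5932.
floor = 35.

35


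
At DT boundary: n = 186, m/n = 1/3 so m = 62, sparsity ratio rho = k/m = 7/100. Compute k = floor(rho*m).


m = 1/3*186 = 62.
rho = 7/100.
rho*m = 7/100*62 = 4.34.
k = floor(4.34) = 4.

4


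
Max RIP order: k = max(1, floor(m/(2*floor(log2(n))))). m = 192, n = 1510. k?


floor(log2(1510)) = 10.
2*10 = 20.
m/(2*floor(log2(n))) = 192/20 ≈ 9.6.
floor = 9.
k = max(1, 9) = 9.

9


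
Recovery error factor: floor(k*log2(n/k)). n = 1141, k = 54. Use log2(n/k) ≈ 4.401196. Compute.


log2(n/k) = log2(1141/54) ≈ 4.401196.
k*log2(n/k) ≈ 54*4.401196 = 237.664584.
floor(237.664584) = 237.

237


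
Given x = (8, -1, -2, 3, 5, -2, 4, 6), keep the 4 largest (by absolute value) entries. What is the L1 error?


Sorted |x_i| descending: [8, 6, 5, 4, 3, 2, 2, 1]
Keep top 4: [8, 6, 5, 4]
Tail entries: [3, 2, 2, 1]
L1 error = sum of tail = 8.

8


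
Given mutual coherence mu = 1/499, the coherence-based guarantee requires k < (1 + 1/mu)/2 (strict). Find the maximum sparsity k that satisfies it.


1/mu = 499.
1 + 1/mu = 500.
(1 + 1/mu)/2 = 250 is an integer and the inequality is strict, so k_max = 250 - 1 = 249.

249


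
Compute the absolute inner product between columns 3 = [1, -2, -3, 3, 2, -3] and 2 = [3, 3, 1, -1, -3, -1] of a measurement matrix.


Inner product: 1*3 + -2*3 + -3*1 + 3*-1 + 2*-3 + -3*-1
Products: [3, -6, -3, -3, -6, 3]
Sum = -12.
|dot| = 12.

12


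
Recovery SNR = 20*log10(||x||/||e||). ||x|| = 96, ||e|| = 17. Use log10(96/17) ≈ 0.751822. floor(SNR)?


||x||/||e|| = 96/17.
log10(96/17) ≈ 0.751822.
20*log10(||x||/||e||) ≈ 20*0.751822 = 15.03644.
floor(15.03644) = 15.

15


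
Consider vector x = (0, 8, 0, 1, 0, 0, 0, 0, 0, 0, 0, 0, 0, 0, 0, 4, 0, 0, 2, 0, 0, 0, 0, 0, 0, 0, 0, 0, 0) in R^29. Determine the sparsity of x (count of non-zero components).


Non-zero positions: [1, 3, 15, 18].
Sparsity = 4.

4


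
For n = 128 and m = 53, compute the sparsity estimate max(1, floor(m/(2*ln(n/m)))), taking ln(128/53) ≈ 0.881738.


n/m = 128/53.
ln(n/m) ≈ 0.881738.
2*ln(n/m) ≈ 1.763476.
m/(2*ln(n/m)) ≈ 53/1.763476 ≈ 30.0543.
floor = 30.
k_max = max(1, 30) = 30.

30


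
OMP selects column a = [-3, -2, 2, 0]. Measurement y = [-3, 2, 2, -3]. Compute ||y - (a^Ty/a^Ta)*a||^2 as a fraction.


a^T a = 17.
a^T y = 9.
coeff = 9/17 = 9/17.
||r||^2 = 361/17.

361/17


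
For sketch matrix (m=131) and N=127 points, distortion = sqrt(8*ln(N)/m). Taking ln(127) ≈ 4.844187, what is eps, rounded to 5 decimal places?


ln(127) ≈ 4.844187.
8*ln(N)/m ≈ 8*4.844187/131 ≈ 0.29582821.
eps = sqrt(0.29582821) ≈ 0.5439009 ≈ 0.54390.

0.54390


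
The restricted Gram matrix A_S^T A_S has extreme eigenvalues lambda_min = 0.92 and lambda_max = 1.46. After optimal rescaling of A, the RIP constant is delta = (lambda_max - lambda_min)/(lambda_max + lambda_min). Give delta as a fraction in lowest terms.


lambda_max - lambda_min = 1.46 - 0.92 = 0.54.
lambda_max + lambda_min = 1.46 + 0.92 = 2.38.
delta = 0.54/2.38 = 54/238 = 27/119.

27/119


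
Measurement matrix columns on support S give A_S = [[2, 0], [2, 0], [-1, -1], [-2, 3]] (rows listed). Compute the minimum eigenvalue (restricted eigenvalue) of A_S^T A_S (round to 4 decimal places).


A_S^T A_S = [[13, -5], [-5, 10]].
trace = 23.
det = 105.
disc = trace^2 - 4*det = 529 - 4*105 = 109.
sqrt(109) ≈ 10.440307.
lam_min = (23 - sqrt(109))/2 ≈ (23 - 10.440307)/2 = 6.2798465 ≈ 6.2798.

6.2798


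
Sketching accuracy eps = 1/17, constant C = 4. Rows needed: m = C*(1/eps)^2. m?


1/eps = 17.
(1/eps)^2 = 289.
m = 4*289 = 1156.

1156


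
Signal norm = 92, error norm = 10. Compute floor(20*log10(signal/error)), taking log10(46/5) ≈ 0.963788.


||x||/||e|| = 92/10 = 46/5.
log10(46/5) ≈ 0.963788.
20*log10(||x||/||e||) ≈ 20*0.963788 = 19.27576.
floor(19.27576) = 19.

19


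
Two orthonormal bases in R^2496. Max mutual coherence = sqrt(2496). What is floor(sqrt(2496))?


49^2 = 2401 <= 2496 < 2500 = 50^2, so 49 <= sqrt(2496) < 50.
floor(sqrt(2496)) = 49.

49


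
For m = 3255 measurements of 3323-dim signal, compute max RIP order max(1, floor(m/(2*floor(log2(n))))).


floor(log2(3323)) = 11.
2*11 = 22.
m/(2*floor(log2(n))) = 3255/22 ≈ 147.9545.
floor = 147.
k = max(1, 147) = 147.

147


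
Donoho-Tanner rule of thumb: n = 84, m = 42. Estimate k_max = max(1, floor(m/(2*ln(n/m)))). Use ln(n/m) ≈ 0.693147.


n/m = 84/42 = 2.
ln(n/m) ≈ 0.693147.
2*ln(n/m) ≈ 1.386294.
m/(2*ln(n/m)) ≈ 42/1.386294 ≈ 30.2966.
floor = 30.
k_max = max(1, 30) = 30.

30


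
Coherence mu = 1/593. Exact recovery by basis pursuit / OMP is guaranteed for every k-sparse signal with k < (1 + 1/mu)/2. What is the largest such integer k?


1/mu = 593.
1 + 1/mu = 594.
(1 + 1/mu)/2 = 297 is an integer and the inequality is strict, so k_max = 297 - 1 = 296.

296


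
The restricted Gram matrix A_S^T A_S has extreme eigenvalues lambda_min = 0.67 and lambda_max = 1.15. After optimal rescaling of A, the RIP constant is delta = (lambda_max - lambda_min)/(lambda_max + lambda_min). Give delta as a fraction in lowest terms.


lambda_max - lambda_min = 1.15 - 0.67 = 0.48.
lambda_max + lambda_min = 1.15 + 0.67 = 1.82.
delta = 0.48/1.82 = 48/182 = 24/91.

24/91


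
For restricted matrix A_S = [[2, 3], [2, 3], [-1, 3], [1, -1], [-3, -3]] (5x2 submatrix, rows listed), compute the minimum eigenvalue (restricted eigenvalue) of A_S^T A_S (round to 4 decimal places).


A_S^T A_S = [[19, 17], [17, 37]].
trace = 56.
det = 414.
disc = trace^2 - 4*det = 3136 - 4*414 = 1480.
sqrt(1480) ≈ 38.470768.
lam_min = (56 - sqrt(1480))/2 ≈ (56 - 38.470768)/2 = 8.764616 ≈ 8.7646.

8.7646


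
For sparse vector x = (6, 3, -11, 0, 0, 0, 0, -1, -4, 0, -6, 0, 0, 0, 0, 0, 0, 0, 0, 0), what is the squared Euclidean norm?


Non-zero entries: [(0, 6), (1, 3), (2, -11), (7, -1), (8, -4), (10, -6)]
Squares: [36, 9, 121, 1, 16, 36]
||x||_2^2 = sum = 219.

219


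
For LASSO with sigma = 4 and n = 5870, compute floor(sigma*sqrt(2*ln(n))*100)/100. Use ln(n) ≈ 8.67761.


ln(5870) ≈ 8.67761.
2*ln(n) ≈ 17.35522.
sqrt(2*ln(n)) ≈ sqrt(17.35522) ≈ 4.16596.
lambda ≈ 4*4.16596 = 16.66384.
floor(lambda*100)/100 = 16.66.

16.66


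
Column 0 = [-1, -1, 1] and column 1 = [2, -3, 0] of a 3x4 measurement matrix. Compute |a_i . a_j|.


Inner product: -1*2 + -1*-3 + 1*0
Products: [-2, 3, 0]
Sum = 1.
|dot| = 1.

1


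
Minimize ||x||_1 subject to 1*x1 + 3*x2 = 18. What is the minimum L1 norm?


Axis intercepts:
  x1 = 18, x2 = 0: L1 = 18
  x1 = 0, x2 = 6: L1 = 6
x* = (0, 6)
||x*||_1 = 6.

6


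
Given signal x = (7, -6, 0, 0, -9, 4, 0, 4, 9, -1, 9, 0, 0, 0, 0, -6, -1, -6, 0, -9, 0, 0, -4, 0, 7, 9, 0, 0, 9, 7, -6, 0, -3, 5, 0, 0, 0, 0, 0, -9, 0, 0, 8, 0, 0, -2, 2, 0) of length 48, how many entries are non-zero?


Non-zero positions: [0, 1, 4, 5, 7, 8, 9, 10, 15, 16, 17, 19, 22, 24, 25, 28, 29, 30, 32, 33, 39, 42, 45, 46].
Sparsity = 24.

24


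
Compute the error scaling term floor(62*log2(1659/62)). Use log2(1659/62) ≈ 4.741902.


log2(n/k) = log2(1659/62) ≈ 4.741902.
k*log2(n/k) ≈ 62*4.741902 = 293.997924.
floor(293.997924) = 293.

293


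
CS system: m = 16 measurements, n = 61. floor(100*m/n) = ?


100*m/n = 100*16/61 ≈ 26.2295.
floor = 26.

26


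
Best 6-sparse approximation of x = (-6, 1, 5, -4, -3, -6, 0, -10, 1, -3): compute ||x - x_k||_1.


Sorted |x_i| descending: [10, 6, 6, 5, 4, 3, 3, 1, 1, 0]
Keep top 6: [10, 6, 6, 5, 4, 3]
Tail entries: [3, 1, 1, 0]
L1 error = sum of tail = 5.

5


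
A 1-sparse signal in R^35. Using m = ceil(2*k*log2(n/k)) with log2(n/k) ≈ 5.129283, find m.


log2(n/k) = log2(35/1) ≈ 5.129283.
2*k*log2(n/k) ≈ 2*1*5.129283 = 10.258566.
m = ceil(10.258566) = 11.

11


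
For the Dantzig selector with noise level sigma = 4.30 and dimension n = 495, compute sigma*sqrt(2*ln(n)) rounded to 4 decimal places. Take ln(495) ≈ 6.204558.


ln(495) ≈ 6.204558.
2*ln(n) ≈ 12.409116.
sqrt(2*ln(n)) ≈ sqrt(12.409116) ≈ 3.522658.
threshold ≈ 4.30*3.522658 = 15.1474294 ≈ 15.1474.

15.1474


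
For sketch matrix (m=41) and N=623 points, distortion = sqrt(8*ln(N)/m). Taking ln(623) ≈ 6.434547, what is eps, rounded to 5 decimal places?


ln(623) ≈ 6.434547.
8*ln(N)/m ≈ 8*6.434547/41 ≈ 1.25552137.
eps = sqrt(1.25552137) ≈ 1.1205005 ≈ 1.12050.

1.12050


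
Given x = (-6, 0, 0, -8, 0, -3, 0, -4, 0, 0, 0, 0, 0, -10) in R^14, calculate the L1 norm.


Non-zero entries: [(0, -6), (3, -8), (5, -3), (7, -4), (13, -10)]
Absolute values: [6, 8, 3, 4, 10]
||x||_1 = sum = 31.

31


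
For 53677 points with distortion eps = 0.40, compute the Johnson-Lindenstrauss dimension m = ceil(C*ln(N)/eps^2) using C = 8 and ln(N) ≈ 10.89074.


ln(53677) ≈ 10.89074.
eps^2 = 0.40^2 = 0.16.
C*ln(N)/eps^2 ≈ 8*10.89074/0.16 ≈ 544.537.
m = ceil(544.537) = 545.

545


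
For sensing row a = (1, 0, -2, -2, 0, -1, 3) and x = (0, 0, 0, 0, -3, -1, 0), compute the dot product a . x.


Non-zero terms: ['0*-3', '-1*-1']
Products: [0, 1]
y = sum = 1.

1


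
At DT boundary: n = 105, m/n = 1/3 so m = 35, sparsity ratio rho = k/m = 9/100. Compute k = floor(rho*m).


m = 1/3*105 = 35.
rho = 9/100.
rho*m = 9/100*35 = 3.15.
k = floor(3.15) = 3.

3


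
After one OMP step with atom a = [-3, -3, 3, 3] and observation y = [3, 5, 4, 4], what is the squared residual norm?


a^T a = 36.
a^T y = 0.
coeff = 0/36 = 0.
||r||^2 = 66.

66


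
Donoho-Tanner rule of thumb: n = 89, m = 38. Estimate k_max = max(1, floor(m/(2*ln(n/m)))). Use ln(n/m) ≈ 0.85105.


n/m = 89/38.
ln(n/m) ≈ 0.85105.
2*ln(n/m) ≈ 1.7021.
m/(2*ln(n/m)) ≈ 38/1.7021 ≈ 22.3254.
floor = 22.
k_max = max(1, 22) = 22.

22


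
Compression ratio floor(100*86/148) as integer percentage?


100*m/n = 100*86/148 ≈ 58.1081.
floor = 58.

58


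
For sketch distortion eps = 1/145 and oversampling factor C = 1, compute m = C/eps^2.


1/eps = 145.
(1/eps)^2 = 21025.
m = 1*21025 = 21025.

21025


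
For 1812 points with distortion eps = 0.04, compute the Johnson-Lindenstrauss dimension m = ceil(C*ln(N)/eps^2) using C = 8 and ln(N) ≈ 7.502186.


ln(1812) ≈ 7.502186.
eps^2 = 0.04^2 = 0.0016.
C*ln(N)/eps^2 ≈ 8*7.502186/0.0016 ≈ 37510.93.
m = ceil(37510.93) = 37511.

37511


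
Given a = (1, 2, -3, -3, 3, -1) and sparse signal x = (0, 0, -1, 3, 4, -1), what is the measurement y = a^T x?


Non-zero terms: ['-3*-1', '-3*3', '3*4', '-1*-1']
Products: [3, -9, 12, 1]
y = sum = 7.

7


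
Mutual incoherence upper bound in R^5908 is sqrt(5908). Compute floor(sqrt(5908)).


76^2 = 5776 <= 5908 < 5929 = 77^2, so 76 <= sqrt(5908) < 77.
floor(sqrt(5908)) = 76.

76


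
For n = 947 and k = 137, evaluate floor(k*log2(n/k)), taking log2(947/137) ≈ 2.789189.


log2(n/k) = log2(947/137) ≈ 2.789189.
k*log2(n/k) ≈ 137*2.789189 = 382.118893.
floor(382.118893) = 382.

382


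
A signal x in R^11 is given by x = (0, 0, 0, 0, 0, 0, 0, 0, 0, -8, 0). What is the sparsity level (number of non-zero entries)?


Non-zero positions: [9].
Sparsity = 1.

1


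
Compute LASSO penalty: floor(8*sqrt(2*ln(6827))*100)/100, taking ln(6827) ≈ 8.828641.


ln(6827) ≈ 8.828641.
2*ln(n) ≈ 17.657282.
sqrt(2*ln(n)) ≈ sqrt(17.657282) ≈ 4.202057.
lambda ≈ 8*4.202057 = 33.616456.
floor(lambda*100)/100 = 33.61.

33.61


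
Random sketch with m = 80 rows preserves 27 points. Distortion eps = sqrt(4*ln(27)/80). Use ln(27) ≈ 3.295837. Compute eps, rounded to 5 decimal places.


ln(27) ≈ 3.295837.
4*ln(N)/m ≈ 4*3.295837/80 ≈ 0.16479185.
eps = sqrt(0.16479185) ≈ 0.4059456 ≈ 0.40595.

0.40595


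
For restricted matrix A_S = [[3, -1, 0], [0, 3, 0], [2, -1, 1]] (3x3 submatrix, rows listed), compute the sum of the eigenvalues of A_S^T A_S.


Sum of eigenvalues of A_S^T A_S = trace(A_S^T A_S) = sum of squared column norms of A_S.
A_S^T A_S diagonal: [13, 11, 1].
trace = 13 + 11 + 1 = 25.

25


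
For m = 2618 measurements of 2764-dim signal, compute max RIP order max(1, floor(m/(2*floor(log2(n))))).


floor(log2(2764)) = 11.
2*11 = 22.
m/(2*floor(log2(n))) = 2618/22 ≈ 119.0.
floor = 119.
k = max(1, 119) = 119.

119


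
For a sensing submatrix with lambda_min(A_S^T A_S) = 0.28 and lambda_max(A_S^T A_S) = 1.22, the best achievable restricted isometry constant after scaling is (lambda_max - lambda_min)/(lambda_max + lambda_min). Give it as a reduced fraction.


lambda_max - lambda_min = 1.22 - 0.28 = 0.94.
lambda_max + lambda_min = 1.22 + 0.28 = 1.50.
delta = 0.94/1.50 = 94/150 = 47/75.

47/75


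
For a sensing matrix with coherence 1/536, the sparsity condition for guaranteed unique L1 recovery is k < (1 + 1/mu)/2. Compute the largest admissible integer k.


1/mu = 536.
1 + 1/mu = 537.
(1 + 1/mu)/2 = 268.5 is not an integer, so k_max = floor(268.5) = 268.

268


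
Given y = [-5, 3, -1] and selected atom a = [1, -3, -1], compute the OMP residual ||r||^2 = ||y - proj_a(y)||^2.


a^T a = 11.
a^T y = -13.
coeff = -13/11 = -13/11.
||r||^2 = 216/11.

216/11


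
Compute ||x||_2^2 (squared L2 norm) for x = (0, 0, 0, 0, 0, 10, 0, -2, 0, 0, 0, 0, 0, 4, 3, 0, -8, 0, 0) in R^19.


Non-zero entries: [(5, 10), (7, -2), (13, 4), (14, 3), (16, -8)]
Squares: [100, 4, 16, 9, 64]
||x||_2^2 = sum = 193.

193


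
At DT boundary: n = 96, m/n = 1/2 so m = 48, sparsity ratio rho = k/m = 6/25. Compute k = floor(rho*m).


m = 1/2*96 = 48.
rho = 6/25.
rho*m = 6/25*48 = 11.52.
k = floor(11.52) = 11.

11


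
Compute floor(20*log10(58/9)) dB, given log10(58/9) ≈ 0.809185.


||x||/||e|| = 58/9.
log10(58/9) ≈ 0.809185.
20*log10(||x||/||e||) ≈ 20*0.809185 = 16.1837.
floor(16.1837) = 16.

16


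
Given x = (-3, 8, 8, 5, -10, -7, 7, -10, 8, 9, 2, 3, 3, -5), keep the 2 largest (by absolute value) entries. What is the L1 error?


Sorted |x_i| descending: [10, 10, 9, 8, 8, 8, 7, 7, 5, 5, 3, 3, 3, 2]
Keep top 2: [10, 10]
Tail entries: [9, 8, 8, 8, 7, 7, 5, 5, 3, 3, 3, 2]
L1 error = sum of tail = 68.

68


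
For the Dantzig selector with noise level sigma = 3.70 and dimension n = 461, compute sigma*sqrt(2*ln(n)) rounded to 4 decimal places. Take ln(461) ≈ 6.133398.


ln(461) ≈ 6.133398.
2*ln(n) ≈ 12.266796.
sqrt(2*ln(n)) ≈ sqrt(12.266796) ≈ 3.502399.
threshold ≈ 3.70*3.502399 = 12.9588763 ≈ 12.9589.

12.9589


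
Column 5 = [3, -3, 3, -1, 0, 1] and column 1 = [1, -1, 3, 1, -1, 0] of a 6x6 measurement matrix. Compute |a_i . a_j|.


Inner product: 3*1 + -3*-1 + 3*3 + -1*1 + 0*-1 + 1*0
Products: [3, 3, 9, -1, 0, 0]
Sum = 14.
|dot| = 14.

14


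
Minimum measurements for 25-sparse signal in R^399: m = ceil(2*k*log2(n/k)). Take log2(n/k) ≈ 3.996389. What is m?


log2(n/k) = log2(399/25) ≈ 3.996389.
2*k*log2(n/k) ≈ 2*25*3.996389 = 199.81945.
m = ceil(199.81945) = 200.

200


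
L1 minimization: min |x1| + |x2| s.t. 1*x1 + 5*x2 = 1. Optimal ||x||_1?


Axis intercepts:
  x1 = 1, x2 = 0: L1 = 1
  x1 = 0, x2 = 1/5: L1 = 1/5
x* = (0, 1/5)
||x*||_1 = 1/5.

1/5


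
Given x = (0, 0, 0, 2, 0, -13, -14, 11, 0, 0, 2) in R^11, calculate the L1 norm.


Non-zero entries: [(3, 2), (5, -13), (6, -14), (7, 11), (10, 2)]
Absolute values: [2, 13, 14, 11, 2]
||x||_1 = sum = 42.

42


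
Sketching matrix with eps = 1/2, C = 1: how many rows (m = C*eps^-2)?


1/eps = 2.
(1/eps)^2 = 4.
m = 1*4 = 4.

4


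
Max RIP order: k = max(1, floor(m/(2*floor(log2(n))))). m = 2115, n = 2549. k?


floor(log2(2549)) = 11.
2*11 = 22.
m/(2*floor(log2(n))) = 2115/22 ≈ 96.1364.
floor = 96.
k = max(1, 96) = 96.

96


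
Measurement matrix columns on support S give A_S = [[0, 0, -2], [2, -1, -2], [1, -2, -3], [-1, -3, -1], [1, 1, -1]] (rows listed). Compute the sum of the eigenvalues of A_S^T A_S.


Sum of eigenvalues of A_S^T A_S = trace(A_S^T A_S) = sum of squared column norms of A_S.
A_S^T A_S diagonal: [7, 15, 19].
trace = 7 + 15 + 19 = 41.

41


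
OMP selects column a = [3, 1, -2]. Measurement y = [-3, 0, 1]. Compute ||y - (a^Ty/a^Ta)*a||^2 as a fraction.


a^T a = 14.
a^T y = -11.
coeff = -11/14 = -11/14.
||r||^2 = 19/14.

19/14


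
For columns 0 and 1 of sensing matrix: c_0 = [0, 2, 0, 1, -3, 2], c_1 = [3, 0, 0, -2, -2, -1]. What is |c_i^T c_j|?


Inner product: 0*3 + 2*0 + 0*0 + 1*-2 + -3*-2 + 2*-1
Products: [0, 0, 0, -2, 6, -2]
Sum = 2.
|dot| = 2.

2


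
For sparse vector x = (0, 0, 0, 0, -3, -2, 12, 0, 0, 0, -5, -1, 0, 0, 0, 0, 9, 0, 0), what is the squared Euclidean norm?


Non-zero entries: [(4, -3), (5, -2), (6, 12), (10, -5), (11, -1), (16, 9)]
Squares: [9, 4, 144, 25, 1, 81]
||x||_2^2 = sum = 264.

264


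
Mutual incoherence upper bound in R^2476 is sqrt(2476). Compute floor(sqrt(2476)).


49^2 = 2401 <= 2476 < 2500 = 50^2, so 49 <= sqrt(2476) < 50.
floor(sqrt(2476)) = 49.

49


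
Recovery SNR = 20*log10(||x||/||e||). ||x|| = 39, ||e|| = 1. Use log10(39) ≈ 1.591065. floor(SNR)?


||x||/||e|| = 39/1 = 39.
log10(39) ≈ 1.591065.
20*log10(||x||/||e||) ≈ 20*1.591065 = 31.8213.
floor(31.8213) = 31.

31


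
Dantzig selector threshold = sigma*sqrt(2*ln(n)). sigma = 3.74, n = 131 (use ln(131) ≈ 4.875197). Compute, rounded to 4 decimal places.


ln(131) ≈ 4.875197.
2*ln(n) ≈ 9.750394.
sqrt(2*ln(n)) ≈ sqrt(9.750394) ≈ 3.122562.
threshold ≈ 3.74*3.122562 = 11.67838188 ≈ 11.6784.

11.6784


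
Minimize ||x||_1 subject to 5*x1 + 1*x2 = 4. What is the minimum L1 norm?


Axis intercepts:
  x1 = 4/5, x2 = 0: L1 = 4/5
  x1 = 0, x2 = 4: L1 = 4
x* = (4/5, 0)
||x*||_1 = 4/5.

4/5


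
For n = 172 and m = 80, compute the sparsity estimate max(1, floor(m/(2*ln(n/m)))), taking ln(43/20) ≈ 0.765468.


n/m = 172/80 = 43/20.
ln(n/m) ≈ 0.765468.
2*ln(n/m) ≈ 1.530936.
m/(2*ln(n/m)) ≈ 80/1.530936 ≈ 52.2556.
floor = 52.
k_max = max(1, 52) = 52.

52


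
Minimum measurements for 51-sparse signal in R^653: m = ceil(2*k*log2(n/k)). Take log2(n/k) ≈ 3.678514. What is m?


log2(n/k) = log2(653/51) ≈ 3.678514.
2*k*log2(n/k) ≈ 2*51*3.678514 = 375.208428.
m = ceil(375.208428) = 376.

376


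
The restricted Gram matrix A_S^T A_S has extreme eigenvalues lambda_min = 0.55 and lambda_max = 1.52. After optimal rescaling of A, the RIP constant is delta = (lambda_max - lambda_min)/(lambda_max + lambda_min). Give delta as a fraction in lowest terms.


lambda_max - lambda_min = 1.52 - 0.55 = 0.97.
lambda_max + lambda_min = 1.52 + 0.55 = 2.07.
delta = 0.97/2.07 = 97/207.

97/207


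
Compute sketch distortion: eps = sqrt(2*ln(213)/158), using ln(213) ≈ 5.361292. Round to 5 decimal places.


ln(213) ≈ 5.361292.
2*ln(N)/m ≈ 2*5.361292/158 ≈ 0.06786446.
eps = sqrt(0.06786446) ≈ 0.2605081 ≈ 0.26051.

0.26051


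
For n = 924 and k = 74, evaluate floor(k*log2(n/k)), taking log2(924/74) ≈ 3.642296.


log2(n/k) = log2(924/74) ≈ 3.642296.
k*log2(n/k) ≈ 74*3.642296 = 269.529904.
floor(269.529904) = 269.

269


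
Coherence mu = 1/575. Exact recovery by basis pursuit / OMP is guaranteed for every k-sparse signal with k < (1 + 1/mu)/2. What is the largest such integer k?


1/mu = 575.
1 + 1/mu = 576.
(1 + 1/mu)/2 = 288 is an integer and the inequality is strict, so k_max = 288 - 1 = 287.

287


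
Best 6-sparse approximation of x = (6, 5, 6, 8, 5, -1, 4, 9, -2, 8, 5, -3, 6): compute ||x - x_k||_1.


Sorted |x_i| descending: [9, 8, 8, 6, 6, 6, 5, 5, 5, 4, 3, 2, 1]
Keep top 6: [9, 8, 8, 6, 6, 6]
Tail entries: [5, 5, 5, 4, 3, 2, 1]
L1 error = sum of tail = 25.

25


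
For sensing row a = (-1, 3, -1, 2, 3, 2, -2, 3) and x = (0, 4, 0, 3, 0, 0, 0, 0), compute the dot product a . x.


Non-zero terms: ['3*4', '2*3']
Products: [12, 6]
y = sum = 18.

18


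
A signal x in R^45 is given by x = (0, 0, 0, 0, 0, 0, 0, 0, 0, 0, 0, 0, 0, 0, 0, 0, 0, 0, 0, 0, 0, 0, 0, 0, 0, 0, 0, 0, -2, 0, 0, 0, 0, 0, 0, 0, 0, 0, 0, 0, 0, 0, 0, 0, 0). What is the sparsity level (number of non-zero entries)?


Non-zero positions: [28].
Sparsity = 1.

1


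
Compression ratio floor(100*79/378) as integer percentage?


100*m/n = 100*79/378 ≈ 20.8995.
floor = 20.

20
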